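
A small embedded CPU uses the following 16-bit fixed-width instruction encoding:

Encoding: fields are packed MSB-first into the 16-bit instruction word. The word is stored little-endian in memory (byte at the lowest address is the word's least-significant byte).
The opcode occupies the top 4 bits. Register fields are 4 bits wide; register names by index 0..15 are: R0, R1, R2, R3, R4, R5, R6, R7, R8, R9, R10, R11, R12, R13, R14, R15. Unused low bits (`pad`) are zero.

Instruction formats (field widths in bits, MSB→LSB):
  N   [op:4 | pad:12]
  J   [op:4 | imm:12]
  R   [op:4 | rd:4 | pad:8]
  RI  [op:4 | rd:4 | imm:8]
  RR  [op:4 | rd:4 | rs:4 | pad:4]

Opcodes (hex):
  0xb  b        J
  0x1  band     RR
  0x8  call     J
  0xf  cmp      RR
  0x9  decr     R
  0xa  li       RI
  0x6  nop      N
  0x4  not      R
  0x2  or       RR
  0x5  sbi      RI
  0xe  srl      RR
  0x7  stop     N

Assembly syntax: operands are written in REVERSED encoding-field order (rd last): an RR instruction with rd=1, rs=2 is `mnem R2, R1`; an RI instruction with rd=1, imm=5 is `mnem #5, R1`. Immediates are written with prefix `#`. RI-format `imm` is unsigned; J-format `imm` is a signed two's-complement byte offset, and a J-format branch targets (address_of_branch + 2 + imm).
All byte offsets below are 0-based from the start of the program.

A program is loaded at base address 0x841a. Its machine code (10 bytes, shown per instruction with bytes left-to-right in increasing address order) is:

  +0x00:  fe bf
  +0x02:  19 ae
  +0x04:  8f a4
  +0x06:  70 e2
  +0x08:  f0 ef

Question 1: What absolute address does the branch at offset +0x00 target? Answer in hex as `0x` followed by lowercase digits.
[00] fe bf → 0xbffe
  top 4b → 0xb → b [J]
  imm: (w>>0)&0xfff=0xffe (s12→-2) → #-2
  target = base 0x841a + off 0x00 + 2 + imm -2 = 0x841a

0x841a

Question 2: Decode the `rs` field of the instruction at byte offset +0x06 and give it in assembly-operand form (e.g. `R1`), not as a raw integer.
[06] 70 e2 → 0xe270
  opcode bits[15:12]=0xe: srl/RR
  [11:8] rd=2 = R2
  [7:4] rs=7 = R7

R7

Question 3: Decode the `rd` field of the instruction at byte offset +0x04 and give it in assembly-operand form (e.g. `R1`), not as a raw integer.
R4

[04] 8f a4 → 0xa48f
  top 4b → 0xa → li [RI]
  rd@[11:8]=0x4 ⇒ R4
  imm@[7:0]=0x8f ⇒ #143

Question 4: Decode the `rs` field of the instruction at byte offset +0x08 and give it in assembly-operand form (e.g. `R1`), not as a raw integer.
[08] f0 ef → 0xeff0
  top 4b → 0xe → srl [RR]
  rd: (w>>8)&0xf=0xf → R15
  rs: (w>>4)&0xf=0xf → R15

R15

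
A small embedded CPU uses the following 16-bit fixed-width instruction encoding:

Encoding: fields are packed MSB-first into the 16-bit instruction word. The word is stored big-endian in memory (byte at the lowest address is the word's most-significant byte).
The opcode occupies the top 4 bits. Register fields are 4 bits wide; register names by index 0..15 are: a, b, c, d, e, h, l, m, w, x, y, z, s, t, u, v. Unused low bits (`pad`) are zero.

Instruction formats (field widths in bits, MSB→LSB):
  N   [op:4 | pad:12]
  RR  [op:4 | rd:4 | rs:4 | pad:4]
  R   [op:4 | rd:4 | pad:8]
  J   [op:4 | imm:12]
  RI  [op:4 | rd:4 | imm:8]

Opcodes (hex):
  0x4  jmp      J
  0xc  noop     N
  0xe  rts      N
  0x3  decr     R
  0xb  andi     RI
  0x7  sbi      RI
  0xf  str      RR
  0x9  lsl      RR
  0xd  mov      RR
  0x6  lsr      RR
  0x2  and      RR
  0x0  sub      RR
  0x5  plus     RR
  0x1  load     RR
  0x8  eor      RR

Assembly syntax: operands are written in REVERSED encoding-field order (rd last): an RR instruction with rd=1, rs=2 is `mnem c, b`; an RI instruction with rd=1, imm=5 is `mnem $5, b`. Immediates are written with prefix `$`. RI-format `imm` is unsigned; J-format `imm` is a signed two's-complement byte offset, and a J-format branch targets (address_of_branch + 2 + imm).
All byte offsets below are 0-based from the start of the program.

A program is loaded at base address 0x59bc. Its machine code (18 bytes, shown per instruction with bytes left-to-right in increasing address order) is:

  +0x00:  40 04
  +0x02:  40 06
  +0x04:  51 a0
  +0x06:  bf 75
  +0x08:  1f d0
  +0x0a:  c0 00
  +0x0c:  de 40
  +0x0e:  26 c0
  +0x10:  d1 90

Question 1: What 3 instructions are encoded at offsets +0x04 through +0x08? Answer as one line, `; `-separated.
plus y, b; andi $117, v; load t, v

+0x04: 51 a0 ⇒ word 0x51a0 (big)
  top 4b → 0x5 → plus [RR]
  rd: (w>>8)&0xf=0x1 → b
  rs: (w>>4)&0xf=0xa → y
+0x06: bf 75 ⇒ word 0xbf75 (big)
  top 4b → 0xb → andi [RI]
  rd: (w>>8)&0xf=0xf → v
  imm: (w>>0)&0xff=0x75 → $117
+0x08: 1f d0 ⇒ word 0x1fd0 (big)
  top 4b → 0x1 → load [RR]
  rd: (w>>8)&0xf=0xf → v
  rs: (w>>4)&0xf=0xd → t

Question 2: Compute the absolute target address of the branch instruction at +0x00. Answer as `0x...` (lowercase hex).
0x59c2

@+00  big-endian(40 04) = 0x4004
  op=0x4004>>12=0x4 ⇒ jmp (J)
  [11:0] imm=4 = $4
  target = base 0x59bc + off 0x00 + 2 + imm 4 = 0x59c2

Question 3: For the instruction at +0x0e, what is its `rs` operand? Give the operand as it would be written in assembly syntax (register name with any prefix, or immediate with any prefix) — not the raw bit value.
s

[0e] 26 c0 → 0x26c0
  top 4b → 0x2 → and [RR]
  [11:8] rd=6 = l
  [7:4] rs=12 = s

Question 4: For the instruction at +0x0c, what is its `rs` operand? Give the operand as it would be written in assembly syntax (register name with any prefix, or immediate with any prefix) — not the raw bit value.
@+0c  big-endian(de 40) = 0xde40
  top 4b → 0xd → mov [RR]
  [11:8] rd=14 = u
  [7:4] rs=4 = e

e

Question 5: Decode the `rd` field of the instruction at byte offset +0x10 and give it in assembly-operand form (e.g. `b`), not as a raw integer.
b

off 0x10: read d1 90 as big → 0xd190
  top 4b → 0xd → mov [RR]
  rd: (w>>8)&0xf=0x1 → b
  rs: (w>>4)&0xf=0x9 → x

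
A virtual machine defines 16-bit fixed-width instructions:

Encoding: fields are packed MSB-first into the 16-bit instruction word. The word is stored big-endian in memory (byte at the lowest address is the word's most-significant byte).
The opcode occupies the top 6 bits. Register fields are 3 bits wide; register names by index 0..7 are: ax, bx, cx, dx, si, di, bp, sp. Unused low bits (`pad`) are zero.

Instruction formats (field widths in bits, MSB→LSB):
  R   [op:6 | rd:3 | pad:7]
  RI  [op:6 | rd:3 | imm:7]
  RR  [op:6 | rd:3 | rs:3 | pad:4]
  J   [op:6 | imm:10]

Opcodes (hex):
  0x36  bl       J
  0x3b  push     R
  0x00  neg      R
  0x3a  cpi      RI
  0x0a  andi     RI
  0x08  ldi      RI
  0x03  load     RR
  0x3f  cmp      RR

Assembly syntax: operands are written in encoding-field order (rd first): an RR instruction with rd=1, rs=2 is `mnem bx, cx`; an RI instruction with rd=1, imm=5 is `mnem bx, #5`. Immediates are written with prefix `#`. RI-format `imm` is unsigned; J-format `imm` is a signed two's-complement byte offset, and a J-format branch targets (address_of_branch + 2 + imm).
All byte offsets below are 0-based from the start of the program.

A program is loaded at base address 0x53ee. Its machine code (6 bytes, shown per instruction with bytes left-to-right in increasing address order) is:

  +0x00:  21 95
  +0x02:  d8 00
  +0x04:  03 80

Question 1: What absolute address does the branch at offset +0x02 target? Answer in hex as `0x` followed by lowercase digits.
0x53f2

@+02  big-endian(d8 00) = 0xd800
  opcode bits[15:10]=0x36: bl/J
  imm: (w>>0)&0x3ff=0x0 → #0
  target = base 0x53ee + off 0x02 + 2 + imm 0 = 0x53f2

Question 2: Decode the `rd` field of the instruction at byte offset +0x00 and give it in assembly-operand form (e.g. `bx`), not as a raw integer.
dx

off 0x00: read 21 95 as big → 0x2195
  op=0x2195>>10=0x8 ⇒ ldi (RI)
  rd@[9:7]=0x3 ⇒ dx
  imm@[6:0]=0x15 ⇒ #21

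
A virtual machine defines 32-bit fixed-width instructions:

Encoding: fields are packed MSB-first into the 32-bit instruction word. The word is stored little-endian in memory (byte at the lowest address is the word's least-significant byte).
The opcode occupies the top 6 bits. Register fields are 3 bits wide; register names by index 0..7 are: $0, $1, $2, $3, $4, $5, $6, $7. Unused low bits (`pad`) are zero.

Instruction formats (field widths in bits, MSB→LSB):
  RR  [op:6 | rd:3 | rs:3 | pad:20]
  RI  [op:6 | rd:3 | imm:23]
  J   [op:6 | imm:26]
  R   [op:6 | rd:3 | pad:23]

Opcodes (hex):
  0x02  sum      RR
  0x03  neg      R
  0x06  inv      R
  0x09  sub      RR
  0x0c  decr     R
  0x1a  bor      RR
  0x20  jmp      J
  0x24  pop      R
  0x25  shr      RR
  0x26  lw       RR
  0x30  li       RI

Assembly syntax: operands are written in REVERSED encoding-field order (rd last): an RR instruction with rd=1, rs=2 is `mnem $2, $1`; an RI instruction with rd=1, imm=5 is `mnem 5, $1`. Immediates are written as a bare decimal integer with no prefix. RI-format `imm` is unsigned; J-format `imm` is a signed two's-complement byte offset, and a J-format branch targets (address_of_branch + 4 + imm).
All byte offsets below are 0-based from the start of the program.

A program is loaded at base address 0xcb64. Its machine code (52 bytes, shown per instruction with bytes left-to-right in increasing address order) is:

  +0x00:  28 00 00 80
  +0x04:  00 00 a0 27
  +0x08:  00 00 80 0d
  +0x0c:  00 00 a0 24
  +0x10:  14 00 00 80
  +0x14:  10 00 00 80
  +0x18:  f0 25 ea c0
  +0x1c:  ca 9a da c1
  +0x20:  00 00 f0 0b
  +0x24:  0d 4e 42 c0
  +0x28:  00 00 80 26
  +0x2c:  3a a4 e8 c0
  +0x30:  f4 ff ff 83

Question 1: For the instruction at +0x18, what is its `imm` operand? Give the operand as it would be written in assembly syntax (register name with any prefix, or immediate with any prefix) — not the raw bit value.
+0x18: f0 25 ea c0 ⇒ word 0xc0ea25f0 (little)
  top 6b → 0x30 → li [RI]
  rd@[25:23]=0x1 ⇒ $1
  imm@[22:0]=0x6a25f0 ⇒ 6956528

6956528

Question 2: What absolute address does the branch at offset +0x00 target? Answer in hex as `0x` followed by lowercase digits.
0xcb90

+0x00: 28 00 00 80 ⇒ word 0x80000028 (little)
  opcode bits[31:26]=0x20: jmp/J
  [25:0] imm=40 = 40
  target = base 0xcb64 + off 0x00 + 4 + imm 40 = 0xcb90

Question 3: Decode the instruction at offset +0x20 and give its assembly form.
sum $7, $7

+0x20: 00 00 f0 0b ⇒ word 0x0bf00000 (little)
  op=0x0bf00000>>26=0x2 ⇒ sum (RR)
  rd: (w>>23)&0x7=0x7 → $7
  rs: (w>>20)&0x7=0x7 → $7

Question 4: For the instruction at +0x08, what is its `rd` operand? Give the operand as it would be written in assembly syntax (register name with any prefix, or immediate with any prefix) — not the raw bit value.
off 0x08: read 00 00 80 0d as little → 0x0d800000
  top 6b → 0x3 → neg [R]
  [25:23] rd=3 = $3

$3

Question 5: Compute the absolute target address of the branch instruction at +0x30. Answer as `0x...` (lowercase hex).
@+30  little-endian(f4 ff ff 83) = 0x83fffff4
  opcode bits[31:26]=0x20: jmp/J
  [25:0] imm=67108852 (s26→-12) = -12
  target = base 0xcb64 + off 0x30 + 4 + imm -12 = 0xcb8c

0xcb8c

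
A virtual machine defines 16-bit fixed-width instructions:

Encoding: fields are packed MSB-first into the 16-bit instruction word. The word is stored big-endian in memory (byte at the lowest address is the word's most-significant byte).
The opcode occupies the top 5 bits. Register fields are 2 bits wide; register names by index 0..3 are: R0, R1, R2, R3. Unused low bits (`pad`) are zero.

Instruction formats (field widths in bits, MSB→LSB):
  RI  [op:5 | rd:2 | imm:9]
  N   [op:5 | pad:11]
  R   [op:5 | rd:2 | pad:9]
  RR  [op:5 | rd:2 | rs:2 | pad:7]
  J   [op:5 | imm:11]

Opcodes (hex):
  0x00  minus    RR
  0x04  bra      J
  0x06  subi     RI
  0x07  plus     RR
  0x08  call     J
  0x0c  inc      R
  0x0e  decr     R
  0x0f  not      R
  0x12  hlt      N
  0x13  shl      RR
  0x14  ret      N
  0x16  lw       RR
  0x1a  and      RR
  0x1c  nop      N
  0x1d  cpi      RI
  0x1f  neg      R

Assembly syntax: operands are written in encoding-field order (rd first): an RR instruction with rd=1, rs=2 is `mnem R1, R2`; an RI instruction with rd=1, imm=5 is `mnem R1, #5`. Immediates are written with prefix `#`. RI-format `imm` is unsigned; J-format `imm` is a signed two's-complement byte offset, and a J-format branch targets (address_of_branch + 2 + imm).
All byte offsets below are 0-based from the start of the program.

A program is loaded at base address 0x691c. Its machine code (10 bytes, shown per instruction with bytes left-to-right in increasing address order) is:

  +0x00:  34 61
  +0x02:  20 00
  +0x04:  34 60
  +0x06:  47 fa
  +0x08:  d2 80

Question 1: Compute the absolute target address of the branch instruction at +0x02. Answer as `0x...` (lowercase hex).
0x6920

+0x02: 20 00 ⇒ word 0x2000 (big)
  op=0x2000>>11=0x4 ⇒ bra (J)
  imm@[10:0]=0x0 ⇒ #0
  target = base 0x691c + off 0x02 + 2 + imm 0 = 0x6920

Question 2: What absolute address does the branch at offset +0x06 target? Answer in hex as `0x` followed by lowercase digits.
[06] 47 fa → 0x47fa
  op=0x47fa>>11=0x8 ⇒ call (J)
  imm@[10:0]=0x7fa (s11→-6) ⇒ #-6
  target = base 0x691c + off 0x06 + 2 + imm -6 = 0x691e

0x691e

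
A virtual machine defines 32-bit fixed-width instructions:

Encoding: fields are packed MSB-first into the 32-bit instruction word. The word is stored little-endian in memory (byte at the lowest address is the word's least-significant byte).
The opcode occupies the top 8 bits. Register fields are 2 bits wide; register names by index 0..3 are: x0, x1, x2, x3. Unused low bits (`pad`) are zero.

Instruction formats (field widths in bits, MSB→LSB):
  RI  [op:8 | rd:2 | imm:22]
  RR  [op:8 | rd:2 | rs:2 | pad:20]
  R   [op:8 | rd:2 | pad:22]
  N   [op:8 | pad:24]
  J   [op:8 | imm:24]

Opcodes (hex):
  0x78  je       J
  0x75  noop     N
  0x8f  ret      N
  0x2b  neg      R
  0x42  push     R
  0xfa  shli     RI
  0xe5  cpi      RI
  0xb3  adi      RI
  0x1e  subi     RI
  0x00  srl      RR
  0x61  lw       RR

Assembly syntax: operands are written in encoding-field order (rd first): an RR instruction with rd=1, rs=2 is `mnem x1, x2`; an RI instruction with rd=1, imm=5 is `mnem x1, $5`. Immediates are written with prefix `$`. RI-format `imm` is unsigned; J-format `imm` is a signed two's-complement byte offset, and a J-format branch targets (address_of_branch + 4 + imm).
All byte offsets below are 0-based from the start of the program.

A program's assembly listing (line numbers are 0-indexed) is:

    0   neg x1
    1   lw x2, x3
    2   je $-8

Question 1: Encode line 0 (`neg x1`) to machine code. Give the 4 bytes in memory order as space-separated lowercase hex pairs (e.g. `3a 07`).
L0: neg op=0x2b:8|rd=1:2|pad=0:22 ⇒ 0x2b400000 ⇒ little 00 00 40 2b

00 00 40 2b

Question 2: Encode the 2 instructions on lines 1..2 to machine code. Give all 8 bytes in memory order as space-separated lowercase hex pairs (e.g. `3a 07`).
L1: lw op=0x61:8|rd=2:2|rs=3:2|pad=0:20 ⇒ 0x61b00000 ⇒ little 00 00 b0 61
L2: je op=0x78:8|imm=-8:24 ⇒ 0x78fffff8 ⇒ little f8 ff ff 78

00 00 b0 61 f8 ff ff 78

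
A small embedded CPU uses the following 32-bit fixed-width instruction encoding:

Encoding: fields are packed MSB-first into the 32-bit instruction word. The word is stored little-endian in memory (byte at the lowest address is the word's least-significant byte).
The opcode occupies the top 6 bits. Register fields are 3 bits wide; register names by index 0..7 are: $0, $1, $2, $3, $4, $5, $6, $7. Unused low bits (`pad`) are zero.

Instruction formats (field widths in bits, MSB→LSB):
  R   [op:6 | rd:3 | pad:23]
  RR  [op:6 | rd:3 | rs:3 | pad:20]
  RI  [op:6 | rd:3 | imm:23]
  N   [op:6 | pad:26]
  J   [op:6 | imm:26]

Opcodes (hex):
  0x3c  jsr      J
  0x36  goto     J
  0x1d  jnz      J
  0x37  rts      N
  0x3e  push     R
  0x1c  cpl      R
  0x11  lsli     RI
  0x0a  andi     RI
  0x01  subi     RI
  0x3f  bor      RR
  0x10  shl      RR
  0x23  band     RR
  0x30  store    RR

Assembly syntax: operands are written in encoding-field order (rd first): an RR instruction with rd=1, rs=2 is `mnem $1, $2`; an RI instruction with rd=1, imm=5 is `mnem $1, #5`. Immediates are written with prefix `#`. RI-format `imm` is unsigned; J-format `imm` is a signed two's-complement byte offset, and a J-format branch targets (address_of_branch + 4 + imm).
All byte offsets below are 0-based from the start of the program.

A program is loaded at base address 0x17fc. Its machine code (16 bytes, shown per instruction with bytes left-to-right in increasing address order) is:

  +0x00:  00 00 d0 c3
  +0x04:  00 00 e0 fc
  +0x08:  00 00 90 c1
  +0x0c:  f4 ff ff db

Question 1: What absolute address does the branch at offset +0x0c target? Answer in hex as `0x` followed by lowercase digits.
0x1800

off 0x0c: read f4 ff ff db as little → 0xdbfffff4
  top 6b → 0x36 → goto [J]
  imm: (w>>0)&0x3ffffff=0x3fffff4 (s26→-12) → #-12
  target = base 0x17fc + off 0x0c + 4 + imm -12 = 0x1800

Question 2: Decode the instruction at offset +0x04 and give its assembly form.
off 0x04: read 00 00 e0 fc as little → 0xfce00000
  op=0xfce00000>>26=0x3f ⇒ bor (RR)
  [25:23] rd=1 = $1
  [22:20] rs=6 = $6

bor $1, $6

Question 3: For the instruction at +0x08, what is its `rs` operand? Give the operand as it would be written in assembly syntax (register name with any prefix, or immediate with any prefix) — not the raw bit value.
[08] 00 00 90 c1 → 0xc1900000
  op=0xc1900000>>26=0x30 ⇒ store (RR)
  rd@[25:23]=0x3 ⇒ $3
  rs@[22:20]=0x1 ⇒ $1

$1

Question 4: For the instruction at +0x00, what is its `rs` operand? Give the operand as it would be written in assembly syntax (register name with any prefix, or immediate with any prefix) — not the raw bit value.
$5

@+00  little-endian(00 00 d0 c3) = 0xc3d00000
  op=0xc3d00000>>26=0x30 ⇒ store (RR)
  rd@[25:23]=0x7 ⇒ $7
  rs@[22:20]=0x5 ⇒ $5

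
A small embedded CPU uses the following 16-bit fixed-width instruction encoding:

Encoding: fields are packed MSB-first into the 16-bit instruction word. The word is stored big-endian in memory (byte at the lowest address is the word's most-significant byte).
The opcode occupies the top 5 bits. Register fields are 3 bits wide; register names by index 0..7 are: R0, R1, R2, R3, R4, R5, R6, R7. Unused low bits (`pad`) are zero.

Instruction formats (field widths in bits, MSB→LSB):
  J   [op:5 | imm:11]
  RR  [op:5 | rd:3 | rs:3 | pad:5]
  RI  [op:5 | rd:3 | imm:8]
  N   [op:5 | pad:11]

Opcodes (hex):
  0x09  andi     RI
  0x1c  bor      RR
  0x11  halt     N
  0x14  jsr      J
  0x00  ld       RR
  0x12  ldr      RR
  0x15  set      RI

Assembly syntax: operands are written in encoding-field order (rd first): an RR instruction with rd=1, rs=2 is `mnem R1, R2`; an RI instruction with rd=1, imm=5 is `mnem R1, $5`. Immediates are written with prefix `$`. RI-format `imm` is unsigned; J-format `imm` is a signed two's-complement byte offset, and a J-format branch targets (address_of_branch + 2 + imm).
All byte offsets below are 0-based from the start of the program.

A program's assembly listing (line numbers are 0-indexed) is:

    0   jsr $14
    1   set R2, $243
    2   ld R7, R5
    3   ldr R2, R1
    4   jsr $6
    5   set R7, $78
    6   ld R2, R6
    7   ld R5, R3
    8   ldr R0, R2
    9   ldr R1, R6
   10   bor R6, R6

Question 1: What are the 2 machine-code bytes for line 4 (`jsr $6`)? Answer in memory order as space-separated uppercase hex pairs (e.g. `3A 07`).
L4: jsr op=0x14:5|imm=6:11 ⇒ 0xa006 ⇒ big a0 06

A0 06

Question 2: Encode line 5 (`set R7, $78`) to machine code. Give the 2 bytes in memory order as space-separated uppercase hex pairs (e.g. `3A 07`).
L5: set op=0x15:5|rd=7:3|imm=78:8 ⇒ 0xaf4e ⇒ big af 4e

AF 4E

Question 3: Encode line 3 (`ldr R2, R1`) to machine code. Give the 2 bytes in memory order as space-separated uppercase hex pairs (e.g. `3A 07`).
line 3 (ldr): pack op=0x12:5|rd=2:3|rs=1:3|pad=0:5 = 0x9220; big→ 92 20

92 20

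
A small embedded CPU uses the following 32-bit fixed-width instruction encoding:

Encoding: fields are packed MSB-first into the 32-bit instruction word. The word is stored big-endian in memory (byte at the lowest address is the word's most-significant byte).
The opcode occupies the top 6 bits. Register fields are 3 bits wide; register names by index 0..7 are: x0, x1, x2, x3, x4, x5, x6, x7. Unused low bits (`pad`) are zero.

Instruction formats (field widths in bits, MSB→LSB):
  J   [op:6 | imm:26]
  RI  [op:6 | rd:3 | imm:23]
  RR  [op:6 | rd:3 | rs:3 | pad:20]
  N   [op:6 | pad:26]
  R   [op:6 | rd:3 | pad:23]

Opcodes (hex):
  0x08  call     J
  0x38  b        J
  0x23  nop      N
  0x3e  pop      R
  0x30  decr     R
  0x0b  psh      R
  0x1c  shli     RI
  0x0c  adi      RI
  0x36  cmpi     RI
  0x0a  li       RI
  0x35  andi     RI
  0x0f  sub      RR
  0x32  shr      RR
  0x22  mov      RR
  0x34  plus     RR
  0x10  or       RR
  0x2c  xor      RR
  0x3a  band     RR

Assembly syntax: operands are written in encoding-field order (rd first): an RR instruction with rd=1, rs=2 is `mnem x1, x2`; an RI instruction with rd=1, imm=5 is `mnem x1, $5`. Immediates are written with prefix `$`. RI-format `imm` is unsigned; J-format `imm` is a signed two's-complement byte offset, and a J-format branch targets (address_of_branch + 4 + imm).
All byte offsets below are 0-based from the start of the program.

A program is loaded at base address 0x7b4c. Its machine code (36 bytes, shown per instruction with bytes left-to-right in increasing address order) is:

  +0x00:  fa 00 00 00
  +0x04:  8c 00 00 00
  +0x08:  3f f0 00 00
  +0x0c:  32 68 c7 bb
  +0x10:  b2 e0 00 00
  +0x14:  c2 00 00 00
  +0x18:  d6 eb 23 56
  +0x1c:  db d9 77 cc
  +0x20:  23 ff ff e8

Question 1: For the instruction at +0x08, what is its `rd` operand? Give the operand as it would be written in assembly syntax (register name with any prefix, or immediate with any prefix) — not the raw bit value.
off 0x08: read 3f f0 00 00 as big → 0x3ff00000
  top 6b → 0xf → sub [RR]
  [25:23] rd=7 = x7
  [22:20] rs=7 = x7

x7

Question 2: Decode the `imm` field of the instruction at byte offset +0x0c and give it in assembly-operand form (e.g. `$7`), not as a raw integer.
$6866875

+0x0c: 32 68 c7 bb ⇒ word 0x3268c7bb (big)
  opcode bits[31:26]=0xc: adi/RI
  [25:23] rd=4 = x4
  [22:0] imm=6866875 = $6866875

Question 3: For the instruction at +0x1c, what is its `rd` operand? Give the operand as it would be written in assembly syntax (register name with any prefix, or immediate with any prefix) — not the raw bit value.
x7

[1c] db d9 77 cc → 0xdbd977cc
  op=0xdbd977cc>>26=0x36 ⇒ cmpi (RI)
  rd@[25:23]=0x7 ⇒ x7
  imm@[22:0]=0x5977cc ⇒ $5863372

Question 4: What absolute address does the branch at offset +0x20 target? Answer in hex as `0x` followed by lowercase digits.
@+20  big-endian(23 ff ff e8) = 0x23ffffe8
  op=0x23ffffe8>>26=0x8 ⇒ call (J)
  imm: (w>>0)&0x3ffffff=0x3ffffe8 (s26→-24) → $-24
  target = base 0x7b4c + off 0x20 + 4 + imm -24 = 0x7b58

0x7b58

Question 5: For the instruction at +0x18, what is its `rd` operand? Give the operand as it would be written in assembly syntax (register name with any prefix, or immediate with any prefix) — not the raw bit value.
+0x18: d6 eb 23 56 ⇒ word 0xd6eb2356 (big)
  opcode bits[31:26]=0x35: andi/RI
  rd@[25:23]=0x5 ⇒ x5
  imm@[22:0]=0x6b2356 ⇒ $7021398

x5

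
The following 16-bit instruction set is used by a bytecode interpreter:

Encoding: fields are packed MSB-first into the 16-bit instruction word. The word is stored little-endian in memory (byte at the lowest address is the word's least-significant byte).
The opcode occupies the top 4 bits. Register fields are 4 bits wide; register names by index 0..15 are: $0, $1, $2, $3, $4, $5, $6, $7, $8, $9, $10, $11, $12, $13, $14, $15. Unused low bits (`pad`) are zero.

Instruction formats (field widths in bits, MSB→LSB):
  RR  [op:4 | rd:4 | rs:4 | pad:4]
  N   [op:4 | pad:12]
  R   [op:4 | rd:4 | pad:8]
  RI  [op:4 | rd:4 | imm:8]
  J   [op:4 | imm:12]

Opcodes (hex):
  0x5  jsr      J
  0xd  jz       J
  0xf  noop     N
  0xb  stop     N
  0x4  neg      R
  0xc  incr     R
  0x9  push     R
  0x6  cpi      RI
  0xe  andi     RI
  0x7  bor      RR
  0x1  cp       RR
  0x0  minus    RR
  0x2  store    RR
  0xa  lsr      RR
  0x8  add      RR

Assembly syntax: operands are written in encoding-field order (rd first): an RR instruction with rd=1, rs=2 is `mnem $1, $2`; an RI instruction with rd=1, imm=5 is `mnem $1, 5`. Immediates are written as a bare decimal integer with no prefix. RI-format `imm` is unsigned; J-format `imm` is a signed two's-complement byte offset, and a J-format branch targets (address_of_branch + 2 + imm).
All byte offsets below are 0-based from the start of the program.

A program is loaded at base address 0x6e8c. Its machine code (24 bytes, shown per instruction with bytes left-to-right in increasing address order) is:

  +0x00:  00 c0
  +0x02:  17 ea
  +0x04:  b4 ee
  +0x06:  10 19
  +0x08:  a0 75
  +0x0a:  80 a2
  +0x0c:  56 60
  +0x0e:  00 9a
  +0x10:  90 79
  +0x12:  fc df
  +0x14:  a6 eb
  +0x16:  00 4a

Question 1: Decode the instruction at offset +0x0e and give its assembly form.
off 0x0e: read 00 9a as little → 0x9a00
  op=0x9a00>>12=0x9 ⇒ push (R)
  rd: (w>>8)&0xf=0xa → $10

push $10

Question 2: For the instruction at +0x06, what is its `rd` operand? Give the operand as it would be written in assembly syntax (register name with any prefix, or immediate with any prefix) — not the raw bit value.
$9

+0x06: 10 19 ⇒ word 0x1910 (little)
  opcode bits[15:12]=0x1: cp/RR
  rd@[11:8]=0x9 ⇒ $9
  rs@[7:4]=0x1 ⇒ $1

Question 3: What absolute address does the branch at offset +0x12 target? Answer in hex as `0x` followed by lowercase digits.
+0x12: fc df ⇒ word 0xdffc (little)
  top 4b → 0xd → jz [J]
  [11:0] imm=4092 (s12→-4) = -4
  target = base 0x6e8c + off 0x12 + 2 + imm -4 = 0x6e9c

0x6e9c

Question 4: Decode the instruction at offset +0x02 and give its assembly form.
andi $10, 23

@+02  little-endian(17 ea) = 0xea17
  op=0xea17>>12=0xe ⇒ andi (RI)
  [11:8] rd=10 = $10
  [7:0] imm=23 = 23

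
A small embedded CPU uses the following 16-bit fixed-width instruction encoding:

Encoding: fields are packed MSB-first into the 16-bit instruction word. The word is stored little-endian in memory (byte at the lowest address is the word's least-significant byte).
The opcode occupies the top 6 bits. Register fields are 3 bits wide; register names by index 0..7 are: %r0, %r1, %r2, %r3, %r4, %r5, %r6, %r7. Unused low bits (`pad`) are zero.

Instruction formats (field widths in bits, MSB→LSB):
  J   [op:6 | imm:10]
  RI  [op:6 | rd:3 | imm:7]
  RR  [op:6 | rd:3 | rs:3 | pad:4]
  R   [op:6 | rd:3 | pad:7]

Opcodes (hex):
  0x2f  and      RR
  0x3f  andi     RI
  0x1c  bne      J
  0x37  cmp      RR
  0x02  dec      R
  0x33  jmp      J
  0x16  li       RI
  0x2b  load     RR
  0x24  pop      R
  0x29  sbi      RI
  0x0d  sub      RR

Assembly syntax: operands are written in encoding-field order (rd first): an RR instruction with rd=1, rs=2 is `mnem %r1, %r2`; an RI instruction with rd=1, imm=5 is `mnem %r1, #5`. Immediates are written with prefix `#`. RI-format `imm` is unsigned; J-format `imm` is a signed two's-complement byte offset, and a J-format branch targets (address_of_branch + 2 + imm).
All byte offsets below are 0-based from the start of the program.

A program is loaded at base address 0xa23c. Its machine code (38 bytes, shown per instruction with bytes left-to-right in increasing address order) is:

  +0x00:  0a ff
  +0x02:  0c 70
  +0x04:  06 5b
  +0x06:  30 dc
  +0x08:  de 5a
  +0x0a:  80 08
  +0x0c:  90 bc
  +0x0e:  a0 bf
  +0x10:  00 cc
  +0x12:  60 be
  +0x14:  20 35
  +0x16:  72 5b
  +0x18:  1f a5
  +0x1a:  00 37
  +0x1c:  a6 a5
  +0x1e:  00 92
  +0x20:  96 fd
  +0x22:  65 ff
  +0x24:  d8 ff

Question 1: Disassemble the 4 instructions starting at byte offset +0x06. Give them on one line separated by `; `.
cmp %r0, %r3; li %r5, #94; dec %r1; and %r1, %r1

@+06  little-endian(30 dc) = 0xdc30
  top 6b → 0x37 → cmp [RR]
  rd@[9:7]=0x0 ⇒ %r0
  rs@[6:4]=0x3 ⇒ %r3
@+08  little-endian(de 5a) = 0x5ade
  top 6b → 0x16 → li [RI]
  rd@[9:7]=0x5 ⇒ %r5
  imm@[6:0]=0x5e ⇒ #94
@+0a  little-endian(80 08) = 0x0880
  top 6b → 0x2 → dec [R]
  rd@[9:7]=0x1 ⇒ %r1
@+0c  little-endian(90 bc) = 0xbc90
  top 6b → 0x2f → and [RR]
  rd@[9:7]=0x1 ⇒ %r1
  rs@[6:4]=0x1 ⇒ %r1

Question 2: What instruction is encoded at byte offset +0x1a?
+0x1a: 00 37 ⇒ word 0x3700 (little)
  op=0x3700>>10=0xd ⇒ sub (RR)
  rd@[9:7]=0x6 ⇒ %r6
  rs@[6:4]=0x0 ⇒ %r0

sub %r6, %r0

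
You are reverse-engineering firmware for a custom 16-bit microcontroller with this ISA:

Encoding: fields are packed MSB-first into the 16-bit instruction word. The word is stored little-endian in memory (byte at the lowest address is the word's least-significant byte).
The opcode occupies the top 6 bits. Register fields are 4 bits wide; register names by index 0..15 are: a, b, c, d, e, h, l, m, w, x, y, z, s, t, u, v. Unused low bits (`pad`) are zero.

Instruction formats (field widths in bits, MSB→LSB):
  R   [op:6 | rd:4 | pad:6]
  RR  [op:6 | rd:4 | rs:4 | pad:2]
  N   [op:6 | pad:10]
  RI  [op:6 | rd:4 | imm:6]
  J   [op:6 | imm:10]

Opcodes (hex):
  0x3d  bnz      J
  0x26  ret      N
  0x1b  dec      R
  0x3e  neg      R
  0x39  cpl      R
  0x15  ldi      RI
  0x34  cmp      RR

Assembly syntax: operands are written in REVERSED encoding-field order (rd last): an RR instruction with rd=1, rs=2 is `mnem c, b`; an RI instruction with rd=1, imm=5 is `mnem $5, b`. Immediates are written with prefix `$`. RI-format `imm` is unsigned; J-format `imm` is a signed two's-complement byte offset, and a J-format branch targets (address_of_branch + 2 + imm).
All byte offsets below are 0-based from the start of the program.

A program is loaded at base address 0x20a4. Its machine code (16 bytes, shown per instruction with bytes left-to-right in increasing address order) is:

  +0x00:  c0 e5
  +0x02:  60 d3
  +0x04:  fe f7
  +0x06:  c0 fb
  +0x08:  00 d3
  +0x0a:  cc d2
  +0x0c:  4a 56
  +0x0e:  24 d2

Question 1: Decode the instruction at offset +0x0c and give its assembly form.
[0c] 4a 56 → 0x564a
  op=0x564a>>10=0x15 ⇒ ldi (RI)
  rd@[9:6]=0x9 ⇒ x
  imm@[5:0]=0xa ⇒ $10

ldi $10, x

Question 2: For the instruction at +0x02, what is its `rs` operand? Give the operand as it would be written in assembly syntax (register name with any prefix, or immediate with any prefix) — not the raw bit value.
@+02  little-endian(60 d3) = 0xd360
  opcode bits[15:10]=0x34: cmp/RR
  [9:6] rd=13 = t
  [5:2] rs=8 = w

w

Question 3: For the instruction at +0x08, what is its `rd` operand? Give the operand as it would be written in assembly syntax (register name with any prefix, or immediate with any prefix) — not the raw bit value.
s

@+08  little-endian(00 d3) = 0xd300
  opcode bits[15:10]=0x34: cmp/RR
  [9:6] rd=12 = s
  [5:2] rs=0 = a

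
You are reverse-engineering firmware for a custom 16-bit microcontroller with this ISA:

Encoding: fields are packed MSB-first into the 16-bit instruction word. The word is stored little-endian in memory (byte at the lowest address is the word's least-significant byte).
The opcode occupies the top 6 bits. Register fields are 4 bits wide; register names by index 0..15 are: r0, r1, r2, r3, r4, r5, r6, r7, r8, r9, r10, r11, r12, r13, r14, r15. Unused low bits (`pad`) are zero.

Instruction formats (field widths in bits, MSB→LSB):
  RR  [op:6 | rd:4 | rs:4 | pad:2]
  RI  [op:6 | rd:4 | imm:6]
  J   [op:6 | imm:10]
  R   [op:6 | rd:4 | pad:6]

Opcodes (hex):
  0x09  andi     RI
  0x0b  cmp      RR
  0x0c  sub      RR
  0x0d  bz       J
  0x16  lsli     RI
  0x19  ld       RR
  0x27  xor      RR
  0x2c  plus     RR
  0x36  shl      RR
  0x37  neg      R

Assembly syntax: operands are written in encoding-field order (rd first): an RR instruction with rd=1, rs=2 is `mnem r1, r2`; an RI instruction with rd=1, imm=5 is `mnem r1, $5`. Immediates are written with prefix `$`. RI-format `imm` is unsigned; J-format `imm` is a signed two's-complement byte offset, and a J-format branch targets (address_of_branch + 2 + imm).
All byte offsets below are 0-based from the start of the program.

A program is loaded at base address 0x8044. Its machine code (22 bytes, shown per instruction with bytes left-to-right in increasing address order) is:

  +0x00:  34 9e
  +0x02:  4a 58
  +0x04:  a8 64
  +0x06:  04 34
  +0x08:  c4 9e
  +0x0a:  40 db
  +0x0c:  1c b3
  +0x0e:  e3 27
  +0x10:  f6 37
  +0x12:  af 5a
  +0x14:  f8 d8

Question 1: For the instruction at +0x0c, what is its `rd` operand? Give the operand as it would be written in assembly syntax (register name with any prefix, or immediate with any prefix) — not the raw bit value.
r12

off 0x0c: read 1c b3 as little → 0xb31c
  top 6b → 0x2c → plus [RR]
  rd: (w>>6)&0xf=0xc → r12
  rs: (w>>2)&0xf=0x7 → r7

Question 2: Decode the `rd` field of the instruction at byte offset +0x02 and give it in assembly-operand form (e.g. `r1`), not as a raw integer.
r1

off 0x02: read 4a 58 as little → 0x584a
  opcode bits[15:10]=0x16: lsli/RI
  rd: (w>>6)&0xf=0x1 → r1
  imm: (w>>0)&0x3f=0xa → $10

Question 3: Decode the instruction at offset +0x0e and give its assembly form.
@+0e  little-endian(e3 27) = 0x27e3
  top 6b → 0x9 → andi [RI]
  [9:6] rd=15 = r15
  [5:0] imm=35 = $35

andi r15, $35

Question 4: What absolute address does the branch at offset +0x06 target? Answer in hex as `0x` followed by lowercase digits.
0x8050

off 0x06: read 04 34 as little → 0x3404
  op=0x3404>>10=0xd ⇒ bz (J)
  imm@[9:0]=0x4 ⇒ $4
  target = base 0x8044 + off 0x06 + 2 + imm 4 = 0x8050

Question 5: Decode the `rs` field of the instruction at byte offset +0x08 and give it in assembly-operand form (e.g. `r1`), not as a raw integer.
[08] c4 9e → 0x9ec4
  opcode bits[15:10]=0x27: xor/RR
  [9:6] rd=11 = r11
  [5:2] rs=1 = r1

r1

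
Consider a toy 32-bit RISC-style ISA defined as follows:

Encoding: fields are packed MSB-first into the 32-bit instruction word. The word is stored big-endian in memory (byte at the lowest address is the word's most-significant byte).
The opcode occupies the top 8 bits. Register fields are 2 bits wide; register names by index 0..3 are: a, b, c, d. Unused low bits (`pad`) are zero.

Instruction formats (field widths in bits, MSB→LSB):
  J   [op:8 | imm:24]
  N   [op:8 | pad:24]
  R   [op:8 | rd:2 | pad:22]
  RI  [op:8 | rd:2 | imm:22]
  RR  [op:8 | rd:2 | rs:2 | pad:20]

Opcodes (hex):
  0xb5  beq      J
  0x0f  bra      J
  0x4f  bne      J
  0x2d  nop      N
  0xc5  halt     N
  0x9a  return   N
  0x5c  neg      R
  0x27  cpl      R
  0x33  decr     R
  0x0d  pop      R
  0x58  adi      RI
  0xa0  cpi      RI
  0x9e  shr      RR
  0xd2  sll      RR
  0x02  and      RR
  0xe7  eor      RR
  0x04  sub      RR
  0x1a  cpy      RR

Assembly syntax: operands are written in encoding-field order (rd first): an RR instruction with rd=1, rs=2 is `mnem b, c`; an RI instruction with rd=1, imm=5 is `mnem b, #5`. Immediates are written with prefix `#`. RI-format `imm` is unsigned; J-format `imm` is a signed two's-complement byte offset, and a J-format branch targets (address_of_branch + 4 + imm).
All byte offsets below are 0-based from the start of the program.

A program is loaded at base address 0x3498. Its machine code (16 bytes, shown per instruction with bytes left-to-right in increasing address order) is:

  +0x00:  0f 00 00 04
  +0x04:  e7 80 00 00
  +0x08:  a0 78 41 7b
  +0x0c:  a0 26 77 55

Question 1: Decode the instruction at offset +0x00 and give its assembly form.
bra #4

+0x00: 0f 00 00 04 ⇒ word 0x0f000004 (big)
  op=0x0f000004>>24=0xf ⇒ bra (J)
  [23:0] imm=4 = #4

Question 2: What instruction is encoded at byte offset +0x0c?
off 0x0c: read a0 26 77 55 as big → 0xa0267755
  op=0xa0267755>>24=0xa0 ⇒ cpi (RI)
  rd: (w>>22)&0x3=0x0 → a
  imm: (w>>0)&0x3fffff=0x267755 → #2520917

cpi a, #2520917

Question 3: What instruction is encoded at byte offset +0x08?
@+08  big-endian(a0 78 41 7b) = 0xa078417b
  opcode bits[31:24]=0xa0: cpi/RI
  rd@[23:22]=0x1 ⇒ b
  imm@[21:0]=0x38417b ⇒ #3686779

cpi b, #3686779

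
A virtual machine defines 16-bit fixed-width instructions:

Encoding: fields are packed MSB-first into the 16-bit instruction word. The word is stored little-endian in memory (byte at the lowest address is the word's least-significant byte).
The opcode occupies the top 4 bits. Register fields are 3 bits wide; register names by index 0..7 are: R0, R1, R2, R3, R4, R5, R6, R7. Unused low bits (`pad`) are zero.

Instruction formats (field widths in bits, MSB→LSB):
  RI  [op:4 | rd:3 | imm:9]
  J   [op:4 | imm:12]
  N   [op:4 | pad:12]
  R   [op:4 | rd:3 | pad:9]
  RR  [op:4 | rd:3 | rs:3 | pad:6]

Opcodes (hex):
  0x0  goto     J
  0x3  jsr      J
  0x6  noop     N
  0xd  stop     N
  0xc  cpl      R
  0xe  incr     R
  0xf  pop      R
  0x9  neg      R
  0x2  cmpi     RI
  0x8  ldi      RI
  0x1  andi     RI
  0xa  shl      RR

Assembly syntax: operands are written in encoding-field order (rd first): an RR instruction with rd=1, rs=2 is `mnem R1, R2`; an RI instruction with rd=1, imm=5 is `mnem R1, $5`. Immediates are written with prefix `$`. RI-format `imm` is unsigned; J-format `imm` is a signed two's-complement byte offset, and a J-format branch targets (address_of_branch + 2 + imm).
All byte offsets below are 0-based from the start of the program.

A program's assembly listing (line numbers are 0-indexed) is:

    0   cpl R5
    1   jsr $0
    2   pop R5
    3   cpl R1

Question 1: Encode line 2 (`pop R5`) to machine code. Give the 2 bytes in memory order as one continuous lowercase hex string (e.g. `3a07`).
L2: pop op=0xf:4|rd=5:3|pad=0:9 ⇒ 0xfa00 ⇒ little 00 fa

00fa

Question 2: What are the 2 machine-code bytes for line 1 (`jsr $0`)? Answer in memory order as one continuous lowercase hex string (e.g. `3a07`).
0030

L1: jsr op=0x3:4|imm=0:12 ⇒ 0x3000 ⇒ little 00 30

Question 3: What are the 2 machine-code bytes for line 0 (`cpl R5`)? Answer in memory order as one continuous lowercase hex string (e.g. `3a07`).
00ca

0. cpl fields op=0xc:4|rd=5:3|pad=0:9 → word ca00h → 00 ca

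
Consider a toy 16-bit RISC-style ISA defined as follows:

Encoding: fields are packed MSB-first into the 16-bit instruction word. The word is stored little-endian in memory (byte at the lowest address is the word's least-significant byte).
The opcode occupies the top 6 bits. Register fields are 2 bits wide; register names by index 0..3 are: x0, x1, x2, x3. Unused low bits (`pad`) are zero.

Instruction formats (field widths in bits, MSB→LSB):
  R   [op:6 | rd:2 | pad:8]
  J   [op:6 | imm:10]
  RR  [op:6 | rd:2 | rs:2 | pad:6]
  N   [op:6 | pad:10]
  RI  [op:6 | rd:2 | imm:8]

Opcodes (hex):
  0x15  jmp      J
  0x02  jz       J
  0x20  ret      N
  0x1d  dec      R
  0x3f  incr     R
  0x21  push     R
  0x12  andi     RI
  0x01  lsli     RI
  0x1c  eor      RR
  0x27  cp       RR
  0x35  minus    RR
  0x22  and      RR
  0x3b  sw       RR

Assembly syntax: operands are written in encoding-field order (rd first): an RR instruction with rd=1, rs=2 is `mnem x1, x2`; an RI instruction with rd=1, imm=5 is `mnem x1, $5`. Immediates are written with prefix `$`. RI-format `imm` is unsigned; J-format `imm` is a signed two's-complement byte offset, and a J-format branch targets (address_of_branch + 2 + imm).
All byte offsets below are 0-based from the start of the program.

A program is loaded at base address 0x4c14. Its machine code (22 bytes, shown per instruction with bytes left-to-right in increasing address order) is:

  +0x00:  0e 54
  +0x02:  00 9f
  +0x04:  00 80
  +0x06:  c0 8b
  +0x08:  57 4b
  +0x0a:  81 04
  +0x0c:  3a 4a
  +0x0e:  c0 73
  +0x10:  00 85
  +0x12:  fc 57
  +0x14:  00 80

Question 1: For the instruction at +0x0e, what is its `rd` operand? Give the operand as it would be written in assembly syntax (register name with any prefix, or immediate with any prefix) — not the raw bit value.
@+0e  little-endian(c0 73) = 0x73c0
  top 6b → 0x1c → eor [RR]
  [9:8] rd=3 = x3
  [7:6] rs=3 = x3

x3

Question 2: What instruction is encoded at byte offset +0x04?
ret

+0x04: 00 80 ⇒ word 0x8000 (little)
  op=0x8000>>10=0x20 ⇒ ret (N)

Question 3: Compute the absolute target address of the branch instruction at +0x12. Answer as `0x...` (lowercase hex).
+0x12: fc 57 ⇒ word 0x57fc (little)
  top 6b → 0x15 → jmp [J]
  [9:0] imm=1020 (s10→-4) = $-4
  target = base 0x4c14 + off 0x12 + 2 + imm -4 = 0x4c24

0x4c24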